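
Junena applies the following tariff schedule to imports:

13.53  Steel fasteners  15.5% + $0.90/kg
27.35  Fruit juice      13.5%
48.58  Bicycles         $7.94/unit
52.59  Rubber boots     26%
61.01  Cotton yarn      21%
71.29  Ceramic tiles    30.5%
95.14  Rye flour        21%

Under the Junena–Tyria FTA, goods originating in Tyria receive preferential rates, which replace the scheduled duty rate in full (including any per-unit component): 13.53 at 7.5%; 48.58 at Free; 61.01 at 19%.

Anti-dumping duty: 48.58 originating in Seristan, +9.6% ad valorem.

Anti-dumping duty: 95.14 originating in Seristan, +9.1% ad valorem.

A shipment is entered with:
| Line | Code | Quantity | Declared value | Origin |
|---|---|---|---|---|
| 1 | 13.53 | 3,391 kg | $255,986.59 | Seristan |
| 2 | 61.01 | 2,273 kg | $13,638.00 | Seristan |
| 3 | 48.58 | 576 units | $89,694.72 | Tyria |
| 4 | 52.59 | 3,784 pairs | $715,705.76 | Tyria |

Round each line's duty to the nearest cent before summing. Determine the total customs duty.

Line 1 (13.53, Seristan, 3,391 kg, $255,986.59):
Base rate for 13.53 is 15.5% + $0.90/kg.
13.53 has an FTA preferential rate, but origin Seristan is not Tyria; base rate stands.
Duty = $255,986.59 × 15.5% + 3,391 × $0.90 = $42,729.82.
Line 2 (61.01, Seristan, 2,273 kg, $13,638.00):
Base rate for 61.01 is 21%.
61.01 has an FTA preferential rate, but origin Seristan is not Tyria; base rate stands.
Duty = $13,638.00 × 21% = $2,863.98.
Line 3 (48.58, Tyria, 576 units, $89,694.72):
Base rate for 48.58 is $7.94/unit.
Origin Tyria qualifies under the Junena–Tyria agreement and 48.58 is covered: preferential rate Free applies instead.
The additional-duty order on 48.58 targets Seristan, not Tyria; it does not apply.
Duty = $89,694.72 × 0% = $0.00.
Line 4 (52.59, Tyria, 3,784 pairs, $715,705.76):
Base rate for 52.59 is 26%.
Origin Tyria is the FTA partner but 52.59 is not on the preference list; base rate stands.
Duty = $715,705.76 × 26% = $186,083.50.
Total = $42,729.82 + $2,863.98 + $0.00 + $186,083.50 = $231,677.30.

$231,677.30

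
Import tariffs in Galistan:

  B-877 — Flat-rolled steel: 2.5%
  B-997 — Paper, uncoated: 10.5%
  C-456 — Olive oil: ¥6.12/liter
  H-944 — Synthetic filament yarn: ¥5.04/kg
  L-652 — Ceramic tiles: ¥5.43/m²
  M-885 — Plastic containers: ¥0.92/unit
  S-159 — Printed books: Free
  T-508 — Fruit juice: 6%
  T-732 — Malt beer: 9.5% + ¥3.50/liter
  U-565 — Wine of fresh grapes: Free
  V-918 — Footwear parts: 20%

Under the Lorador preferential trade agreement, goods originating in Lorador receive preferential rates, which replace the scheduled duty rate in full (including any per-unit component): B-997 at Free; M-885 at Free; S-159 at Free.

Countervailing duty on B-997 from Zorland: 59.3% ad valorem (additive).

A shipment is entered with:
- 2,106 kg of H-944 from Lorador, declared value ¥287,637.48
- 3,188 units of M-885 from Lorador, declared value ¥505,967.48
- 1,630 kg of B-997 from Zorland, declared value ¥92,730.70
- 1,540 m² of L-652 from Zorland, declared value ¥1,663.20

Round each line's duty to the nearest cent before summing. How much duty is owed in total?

¥83,702.47

Line 1 (H-944, Lorador, 2,106 kg, ¥287,637.48):
Base rate for H-944 is ¥5.04/kg.
Origin Lorador is the FTA partner but H-944 is not on the preference list; base rate stands.
Duty = 2,106 × ¥5.04 = ¥10,614.24.
Line 2 (M-885, Lorador, 3,188 units, ¥505,967.48):
Base rate for M-885 is ¥0.92/unit.
Origin Lorador qualifies under the Galistan–Lorador agreement and M-885 is covered: preferential rate Free applies instead.
Duty = ¥505,967.48 × 0% = ¥0.00.
Line 3 (B-997, Zorland, 1,630 kg, ¥92,730.70):
Base rate for B-997 is 10.5%.
B-997 has an FTA preferential rate, but origin Zorland is not Lorador; base rate stands.
Additional duty on B-997 from Zorland: +59.3%. Applied ad valorem rate: 10.5% + 59.3% = 69.8%.
Duty = ¥92,730.70 × 69.8% = ¥64,726.03.
Line 4 (L-652, Zorland, 1,540 m², ¥1,663.20):
Base rate for L-652 is ¥5.43/m².
Duty = 1,540 × ¥5.43 = ¥8,362.20.
Total = ¥10,614.24 + ¥0.00 + ¥64,726.03 + ¥8,362.20 = ¥83,702.47.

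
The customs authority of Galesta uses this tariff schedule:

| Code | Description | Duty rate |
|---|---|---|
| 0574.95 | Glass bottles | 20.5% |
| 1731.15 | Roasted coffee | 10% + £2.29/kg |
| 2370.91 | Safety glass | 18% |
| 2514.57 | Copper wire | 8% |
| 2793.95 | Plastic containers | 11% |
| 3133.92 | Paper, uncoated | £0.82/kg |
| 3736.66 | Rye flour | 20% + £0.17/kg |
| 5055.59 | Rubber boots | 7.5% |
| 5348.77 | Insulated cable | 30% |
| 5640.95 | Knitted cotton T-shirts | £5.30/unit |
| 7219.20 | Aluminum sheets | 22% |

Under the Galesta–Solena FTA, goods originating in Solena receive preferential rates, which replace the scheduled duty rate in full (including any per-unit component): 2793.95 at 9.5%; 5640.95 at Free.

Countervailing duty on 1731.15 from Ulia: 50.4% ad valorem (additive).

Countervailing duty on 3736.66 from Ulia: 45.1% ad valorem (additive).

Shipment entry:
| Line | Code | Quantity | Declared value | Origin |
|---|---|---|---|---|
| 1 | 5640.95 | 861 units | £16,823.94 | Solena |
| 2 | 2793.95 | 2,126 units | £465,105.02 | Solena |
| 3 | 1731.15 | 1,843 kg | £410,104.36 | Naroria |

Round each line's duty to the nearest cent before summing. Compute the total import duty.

£89,415.89

Line 1 (5640.95, Solena, 861 units, £16,823.94):
Base rate for 5640.95 is £5.30/unit.
Origin Solena qualifies under the Galesta–Solena agreement and 5640.95 is covered: preferential rate Free applies instead.
Duty = £16,823.94 × 0% = £0.00.
Line 2 (2793.95, Solena, 2,126 units, £465,105.02):
Base rate for 2793.95 is 11%.
Origin Solena qualifies under the Galesta–Solena agreement and 2793.95 is covered: preferential rate 9.5% applies instead.
Duty = £465,105.02 × 9.5% = £44,184.98.
Line 3 (1731.15, Naroria, 1,843 kg, £410,104.36):
Base rate for 1731.15 is 10% + £2.29/kg.
The additional-duty order on 1731.15 targets Ulia, not Naroria; it does not apply.
Duty = £410,104.36 × 10% + 1,843 × £2.29 = £45,230.91.
Total = £0.00 + £44,184.98 + £45,230.91 = £89,415.89.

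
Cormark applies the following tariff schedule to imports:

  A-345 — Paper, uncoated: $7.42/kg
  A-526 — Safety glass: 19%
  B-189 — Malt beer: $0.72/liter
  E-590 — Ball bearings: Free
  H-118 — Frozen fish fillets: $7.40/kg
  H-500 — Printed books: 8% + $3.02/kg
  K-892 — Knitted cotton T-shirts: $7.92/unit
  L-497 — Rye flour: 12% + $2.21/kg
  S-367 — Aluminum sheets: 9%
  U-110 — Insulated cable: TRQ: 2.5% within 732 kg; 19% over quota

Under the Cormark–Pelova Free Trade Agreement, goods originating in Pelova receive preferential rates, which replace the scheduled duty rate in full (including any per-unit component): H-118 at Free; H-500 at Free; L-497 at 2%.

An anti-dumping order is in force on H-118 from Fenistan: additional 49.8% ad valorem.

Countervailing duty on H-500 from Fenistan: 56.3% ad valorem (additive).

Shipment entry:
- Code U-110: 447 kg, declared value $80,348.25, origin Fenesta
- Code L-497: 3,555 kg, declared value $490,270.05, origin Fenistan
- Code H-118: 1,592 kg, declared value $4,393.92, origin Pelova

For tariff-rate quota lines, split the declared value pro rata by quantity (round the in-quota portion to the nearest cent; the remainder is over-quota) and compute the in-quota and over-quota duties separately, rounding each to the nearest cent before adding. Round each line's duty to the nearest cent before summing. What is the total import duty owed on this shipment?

$68,697.67

Line 1 (U-110, Fenesta, 447 kg, $80,348.25):
Code U-110 is under a tariff-rate quota (threshold 732 kg). Quantity 447 kg is within the quota, so the in-quota rate 2.5% applies to the full value.
Duty = $80,348.25 × 2.5% = $2,008.71.
Line 2 (L-497, Fenistan, 3,555 kg, $490,270.05):
Base rate for L-497 is 12% + $2.21/kg.
L-497 has an FTA preferential rate, but origin Fenistan is not Pelova; base rate stands.
Duty = $490,270.05 × 12% + 3,555 × $2.21 = $66,688.96.
Line 3 (H-118, Pelova, 1,592 kg, $4,393.92):
Base rate for H-118 is $7.40/kg.
Origin Pelova qualifies under the Cormark–Pelova agreement and H-118 is covered: preferential rate Free applies instead.
The additional-duty order on H-118 targets Fenistan, not Pelova; it does not apply.
Duty = $4,393.92 × 0% = $0.00.
Total = $2,008.71 + $66,688.96 + $0.00 = $68,697.67.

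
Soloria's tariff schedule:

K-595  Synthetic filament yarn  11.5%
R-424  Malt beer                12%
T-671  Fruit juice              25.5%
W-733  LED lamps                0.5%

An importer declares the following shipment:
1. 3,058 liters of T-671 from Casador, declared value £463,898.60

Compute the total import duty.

Line 1 (T-671, Casador, 3,058 liters, £463,898.60):
Base rate for T-671 is 25.5%.
Duty = £463,898.60 × 25.5% = £118,294.14.

£118,294.14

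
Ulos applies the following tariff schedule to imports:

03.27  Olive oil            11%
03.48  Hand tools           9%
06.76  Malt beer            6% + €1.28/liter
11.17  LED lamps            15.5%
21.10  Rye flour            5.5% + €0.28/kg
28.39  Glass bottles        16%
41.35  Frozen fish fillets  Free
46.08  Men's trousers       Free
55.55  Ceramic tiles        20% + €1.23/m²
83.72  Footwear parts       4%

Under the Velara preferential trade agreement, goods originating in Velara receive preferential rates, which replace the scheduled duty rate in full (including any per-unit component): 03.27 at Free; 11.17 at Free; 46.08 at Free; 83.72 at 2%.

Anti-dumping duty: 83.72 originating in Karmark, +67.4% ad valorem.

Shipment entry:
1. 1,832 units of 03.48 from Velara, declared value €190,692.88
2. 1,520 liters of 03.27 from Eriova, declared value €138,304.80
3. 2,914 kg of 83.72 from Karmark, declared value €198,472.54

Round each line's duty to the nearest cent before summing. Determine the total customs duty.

€174,085.28

Line 1 (03.48, Velara, 1,832 units, €190,692.88):
Base rate for 03.48 is 9%.
Origin Velara is the FTA partner but 03.48 is not on the preference list; base rate stands.
Duty = €190,692.88 × 9% = €17,162.36.
Line 2 (03.27, Eriova, 1,520 liters, €138,304.80):
Base rate for 03.27 is 11%.
03.27 has an FTA preferential rate, but origin Eriova is not Velara; base rate stands.
Duty = €138,304.80 × 11% = €15,213.53.
Line 3 (83.72, Karmark, 2,914 kg, €198,472.54):
Base rate for 83.72 is 4%.
83.72 has an FTA preferential rate, but origin Karmark is not Velara; base rate stands.
Additional duty on 83.72 from Karmark: +67.4%. Applied ad valorem rate: 4% + 67.4% = 71.4%.
Duty = €198,472.54 × 71.4% = €141,709.39.
Total = €17,162.36 + €15,213.53 + €141,709.39 = €174,085.28.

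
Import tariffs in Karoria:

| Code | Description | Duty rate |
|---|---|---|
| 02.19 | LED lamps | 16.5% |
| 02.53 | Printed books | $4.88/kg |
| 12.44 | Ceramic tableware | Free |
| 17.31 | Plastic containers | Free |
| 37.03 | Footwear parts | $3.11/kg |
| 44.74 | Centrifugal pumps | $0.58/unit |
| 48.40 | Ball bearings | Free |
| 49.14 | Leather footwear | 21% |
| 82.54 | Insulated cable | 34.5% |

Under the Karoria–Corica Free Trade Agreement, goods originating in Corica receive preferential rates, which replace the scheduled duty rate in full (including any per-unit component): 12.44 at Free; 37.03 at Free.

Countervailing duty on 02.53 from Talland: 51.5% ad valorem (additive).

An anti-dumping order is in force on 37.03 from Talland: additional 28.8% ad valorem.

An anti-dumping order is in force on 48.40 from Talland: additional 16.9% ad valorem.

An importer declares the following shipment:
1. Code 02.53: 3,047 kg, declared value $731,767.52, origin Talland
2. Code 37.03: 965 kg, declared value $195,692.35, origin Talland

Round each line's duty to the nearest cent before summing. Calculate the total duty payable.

Line 1 (02.53, Talland, 3,047 kg, $731,767.52):
Base rate for 02.53 is $4.88/kg.
Additional duty on 02.53 from Talland: +51.5% ad valorem. Applied ad valorem rate = 51.5%.
Duty = $731,767.52 × 51.5% + 3,047 × $4.88 = $391,729.63.
Line 2 (37.03, Talland, 965 kg, $195,692.35):
Base rate for 37.03 is $3.11/kg.
37.03 has an FTA preferential rate, but origin Talland is not Corica; base rate stands.
Additional duty on 37.03 from Talland: +28.8% ad valorem. Applied ad valorem rate = 28.8%.
Duty = $195,692.35 × 28.8% + 965 × $3.11 = $59,360.55.
Total = $391,729.63 + $59,360.55 = $451,090.18.

$451,090.18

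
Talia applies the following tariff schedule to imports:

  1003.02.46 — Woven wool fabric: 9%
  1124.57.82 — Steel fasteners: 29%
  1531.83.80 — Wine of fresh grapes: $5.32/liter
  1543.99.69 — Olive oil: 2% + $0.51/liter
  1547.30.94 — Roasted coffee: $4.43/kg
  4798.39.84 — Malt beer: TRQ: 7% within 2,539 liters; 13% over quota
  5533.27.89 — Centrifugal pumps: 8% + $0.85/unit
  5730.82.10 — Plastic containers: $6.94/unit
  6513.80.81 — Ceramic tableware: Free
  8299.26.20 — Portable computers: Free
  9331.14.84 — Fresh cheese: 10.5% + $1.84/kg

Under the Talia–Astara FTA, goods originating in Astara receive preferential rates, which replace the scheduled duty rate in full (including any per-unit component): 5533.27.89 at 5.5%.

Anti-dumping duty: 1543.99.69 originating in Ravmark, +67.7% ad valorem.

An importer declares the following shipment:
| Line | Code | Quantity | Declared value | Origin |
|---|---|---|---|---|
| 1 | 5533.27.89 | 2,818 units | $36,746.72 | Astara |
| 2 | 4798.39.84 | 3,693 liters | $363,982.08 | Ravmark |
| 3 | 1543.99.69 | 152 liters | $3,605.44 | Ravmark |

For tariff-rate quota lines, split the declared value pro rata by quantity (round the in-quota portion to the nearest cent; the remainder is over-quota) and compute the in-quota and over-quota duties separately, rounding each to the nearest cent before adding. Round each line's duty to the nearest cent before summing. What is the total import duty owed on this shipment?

Line 1 (5533.27.89, Astara, 2,818 units, $36,746.72):
Base rate for 5533.27.89 is 8% + $0.85/unit.
Origin Astara qualifies under the Talia–Astara agreement and 5533.27.89 is covered: preferential rate 5.5% applies instead.
Duty = $36,746.72 × 5.5% = $2,021.07.
Line 2 (4798.39.84, Ravmark, 3,693 liters, $363,982.08):
Code 4798.39.84 is under a tariff-rate quota (threshold 2,539 liters). In-quota: 2,539 liters at 7%; over-quota: 1,154 liters at 13%.
Pro-rata value split: in-quota = $363,982.08 × 2,539/3,693 = $250,243.84; over-quota = $363,982.08 − $250,243.84 = $113,738.24.
In-quota duty = $250,243.84 × 7% = $17,517.07. Over-quota duty = $113,738.24 × 13% = $14,785.97.
Line duty = $17,517.07 + $14,785.97 = $32,303.04.
Line 3 (1543.99.69, Ravmark, 152 liters, $3,605.44):
Base rate for 1543.99.69 is 2% + $0.51/liter.
Additional duty on 1543.99.69 from Ravmark: +67.7%. Applied ad valorem rate: 2% + 67.7% = 69.7%.
Duty = $3,605.44 × 69.7% + 152 × $0.51 = $2,590.51.
Total = $2,021.07 + $32,303.04 + $2,590.51 = $36,914.62.

$36,914.62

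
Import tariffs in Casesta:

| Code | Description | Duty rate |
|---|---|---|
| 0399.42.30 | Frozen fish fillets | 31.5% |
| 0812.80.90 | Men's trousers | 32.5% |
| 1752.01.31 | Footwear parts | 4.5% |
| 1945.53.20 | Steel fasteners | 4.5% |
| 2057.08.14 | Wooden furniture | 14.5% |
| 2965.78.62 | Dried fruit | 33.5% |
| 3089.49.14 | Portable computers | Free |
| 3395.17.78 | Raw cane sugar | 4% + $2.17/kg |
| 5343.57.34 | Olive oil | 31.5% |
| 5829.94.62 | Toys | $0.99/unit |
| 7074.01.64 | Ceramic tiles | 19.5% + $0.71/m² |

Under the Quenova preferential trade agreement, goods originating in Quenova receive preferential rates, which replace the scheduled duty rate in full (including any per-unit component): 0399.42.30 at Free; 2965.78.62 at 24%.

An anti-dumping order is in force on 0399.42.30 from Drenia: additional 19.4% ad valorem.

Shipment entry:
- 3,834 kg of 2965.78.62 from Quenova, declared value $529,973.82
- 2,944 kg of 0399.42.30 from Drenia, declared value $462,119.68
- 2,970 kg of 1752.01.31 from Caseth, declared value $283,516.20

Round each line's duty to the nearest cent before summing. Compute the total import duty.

$375,170.87

Line 1 (2965.78.62, Quenova, 3,834 kg, $529,973.82):
Base rate for 2965.78.62 is 33.5%.
Origin Quenova qualifies under the Casesta–Quenova agreement and 2965.78.62 is covered: preferential rate 24% applies instead.
Duty = $529,973.82 × 24% = $127,193.72.
Line 2 (0399.42.30, Drenia, 2,944 kg, $462,119.68):
Base rate for 0399.42.30 is 31.5%.
0399.42.30 has an FTA preferential rate, but origin Drenia is not Quenova; base rate stands.
Additional duty on 0399.42.30 from Drenia: +19.4%. Applied ad valorem rate: 31.5% + 19.4% = 50.9%.
Duty = $462,119.68 × 50.9% = $235,218.92.
Line 3 (1752.01.31, Caseth, 2,970 kg, $283,516.20):
Base rate for 1752.01.31 is 4.5%.
Duty = $283,516.20 × 4.5% = $12,758.23.
Total = $127,193.72 + $235,218.92 + $12,758.23 = $375,170.87.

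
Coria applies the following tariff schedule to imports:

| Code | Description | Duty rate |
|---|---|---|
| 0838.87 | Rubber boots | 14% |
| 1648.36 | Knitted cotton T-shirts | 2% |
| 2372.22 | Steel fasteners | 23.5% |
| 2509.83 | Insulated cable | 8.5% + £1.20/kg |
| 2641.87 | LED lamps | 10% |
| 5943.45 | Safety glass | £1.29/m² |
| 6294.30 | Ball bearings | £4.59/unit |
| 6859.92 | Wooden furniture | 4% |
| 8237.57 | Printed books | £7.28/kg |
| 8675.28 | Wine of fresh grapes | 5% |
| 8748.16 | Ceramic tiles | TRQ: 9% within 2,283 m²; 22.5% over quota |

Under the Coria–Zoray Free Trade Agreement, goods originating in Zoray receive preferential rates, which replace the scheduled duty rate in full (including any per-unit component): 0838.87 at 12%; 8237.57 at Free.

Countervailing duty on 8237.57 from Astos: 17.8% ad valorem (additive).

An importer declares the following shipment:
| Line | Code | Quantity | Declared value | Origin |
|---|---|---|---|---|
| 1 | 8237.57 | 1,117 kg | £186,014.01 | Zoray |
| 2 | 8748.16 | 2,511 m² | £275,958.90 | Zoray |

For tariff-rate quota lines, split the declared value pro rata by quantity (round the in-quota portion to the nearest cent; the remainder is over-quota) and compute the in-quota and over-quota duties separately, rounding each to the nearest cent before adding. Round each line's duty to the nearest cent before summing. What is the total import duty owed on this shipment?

£28,219.02

Line 1 (8237.57, Zoray, 1,117 kg, £186,014.01):
Base rate for 8237.57 is £7.28/kg.
Origin Zoray qualifies under the Coria–Zoray agreement and 8237.57 is covered: preferential rate Free applies instead.
The additional-duty order on 8237.57 targets Astos, not Zoray; it does not apply.
Duty = £186,014.01 × 0% = £0.00.
Line 2 (8748.16, Zoray, 2,511 m², £275,958.90):
Code 8748.16 is under a tariff-rate quota (threshold 2,283 m²). In-quota: 2,283 m² at 9%; over-quota: 228 m² at 22.5%.
Pro-rata value split: in-quota = £275,958.90 × 2,283/2,511 = £250,901.70; over-quota = £275,958.90 − £250,901.70 = £25,057.20.
In-quota duty = £250,901.70 × 9% = £22,581.15. Over-quota duty = £25,057.20 × 22.5% = £5,637.87.
Line duty = £22,581.15 + £5,637.87 = £28,219.02.
Total = £0.00 + £28,219.02 = £28,219.02.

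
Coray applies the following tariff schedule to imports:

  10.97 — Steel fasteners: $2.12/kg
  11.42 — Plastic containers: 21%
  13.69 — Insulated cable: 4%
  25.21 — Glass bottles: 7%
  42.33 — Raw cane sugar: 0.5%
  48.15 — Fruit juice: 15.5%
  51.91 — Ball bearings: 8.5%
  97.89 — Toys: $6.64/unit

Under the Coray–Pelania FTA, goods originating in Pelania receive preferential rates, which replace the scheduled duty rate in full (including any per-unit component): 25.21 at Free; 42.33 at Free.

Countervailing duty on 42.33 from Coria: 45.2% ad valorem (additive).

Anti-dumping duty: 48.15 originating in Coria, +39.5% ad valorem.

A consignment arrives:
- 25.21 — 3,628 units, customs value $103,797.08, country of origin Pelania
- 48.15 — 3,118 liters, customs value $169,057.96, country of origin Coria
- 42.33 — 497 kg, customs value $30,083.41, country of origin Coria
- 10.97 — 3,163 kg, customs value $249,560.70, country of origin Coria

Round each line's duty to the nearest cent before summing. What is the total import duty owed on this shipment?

$113,435.56

Line 1 (25.21, Pelania, 3,628 units, $103,797.08):
Base rate for 25.21 is 7%.
Origin Pelania qualifies under the Coray–Pelania agreement and 25.21 is covered: preferential rate Free applies instead.
Duty = $103,797.08 × 0% = $0.00.
Line 2 (48.15, Coria, 3,118 liters, $169,057.96):
Base rate for 48.15 is 15.5%.
Additional duty on 48.15 from Coria: +39.5%. Applied ad valorem rate: 15.5% + 39.5% = 55%.
Duty = $169,057.96 × 55% = $92,981.88.
Line 3 (42.33, Coria, 497 kg, $30,083.41):
Base rate for 42.33 is 0.5%.
42.33 has an FTA preferential rate, but origin Coria is not Pelania; base rate stands.
Additional duty on 42.33 from Coria: +45.2%. Applied ad valorem rate: 0.5% + 45.2% = 45.7%.
Duty = $30,083.41 × 45.7% = $13,748.12.
Line 4 (10.97, Coria, 3,163 kg, $249,560.70):
Base rate for 10.97 is $2.12/kg.
Duty = 3,163 × $2.12 = $6,705.56.
Total = $0.00 + $92,981.88 + $13,748.12 + $6,705.56 = $113,435.56.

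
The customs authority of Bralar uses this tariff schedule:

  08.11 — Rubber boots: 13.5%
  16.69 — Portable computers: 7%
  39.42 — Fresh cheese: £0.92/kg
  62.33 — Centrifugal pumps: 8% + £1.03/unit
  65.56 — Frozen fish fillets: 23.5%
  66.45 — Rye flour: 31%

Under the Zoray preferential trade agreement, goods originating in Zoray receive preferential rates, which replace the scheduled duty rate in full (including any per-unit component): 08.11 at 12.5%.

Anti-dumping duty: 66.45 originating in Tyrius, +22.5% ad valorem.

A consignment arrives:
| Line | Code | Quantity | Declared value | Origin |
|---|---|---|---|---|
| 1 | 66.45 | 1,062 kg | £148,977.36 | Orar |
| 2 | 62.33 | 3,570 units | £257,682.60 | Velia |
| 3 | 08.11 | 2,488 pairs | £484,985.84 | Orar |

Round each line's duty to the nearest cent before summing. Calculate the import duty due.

£135,947.78

Line 1 (66.45, Orar, 1,062 kg, £148,977.36):
Base rate for 66.45 is 31%.
The additional-duty order on 66.45 targets Tyrius, not Orar; it does not apply.
Duty = £148,977.36 × 31% = £46,182.98.
Line 2 (62.33, Velia, 3,570 units, £257,682.60):
Base rate for 62.33 is 8% + £1.03/unit.
Duty = £257,682.60 × 8% + 3,570 × £1.03 = £24,291.71.
Line 3 (08.11, Orar, 2,488 pairs, £484,985.84):
Base rate for 08.11 is 13.5%.
08.11 has an FTA preferential rate, but origin Orar is not Zoray; base rate stands.
Duty = £484,985.84 × 13.5% = £65,473.09.
Total = £46,182.98 + £24,291.71 + £65,473.09 = £135,947.78.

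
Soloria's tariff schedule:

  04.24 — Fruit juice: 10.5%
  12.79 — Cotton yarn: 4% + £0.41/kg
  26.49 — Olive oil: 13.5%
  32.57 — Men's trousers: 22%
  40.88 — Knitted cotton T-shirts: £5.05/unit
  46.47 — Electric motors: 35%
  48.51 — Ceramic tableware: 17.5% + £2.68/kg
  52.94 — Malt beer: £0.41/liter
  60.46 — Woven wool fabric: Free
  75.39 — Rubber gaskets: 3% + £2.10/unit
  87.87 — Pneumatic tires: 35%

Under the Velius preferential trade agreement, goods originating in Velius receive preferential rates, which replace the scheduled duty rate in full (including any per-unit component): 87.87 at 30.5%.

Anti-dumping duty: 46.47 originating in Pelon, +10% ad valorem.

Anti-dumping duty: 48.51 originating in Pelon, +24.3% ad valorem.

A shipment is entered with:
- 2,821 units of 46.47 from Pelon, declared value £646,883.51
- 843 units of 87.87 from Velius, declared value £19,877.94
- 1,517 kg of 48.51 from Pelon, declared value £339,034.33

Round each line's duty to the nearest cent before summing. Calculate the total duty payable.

£442,942.26

Line 1 (46.47, Pelon, 2,821 units, £646,883.51):
Base rate for 46.47 is 35%.
Additional duty on 46.47 from Pelon: +10%. Applied ad valorem rate: 35% + 10% = 45%.
Duty = £646,883.51 × 45% = £291,097.58.
Line 2 (87.87, Velius, 843 units, £19,877.94):
Base rate for 87.87 is 35%.
Origin Velius qualifies under the Soloria–Velius agreement and 87.87 is covered: preferential rate 30.5% applies instead.
Duty = £19,877.94 × 30.5% = £6,062.77.
Line 3 (48.51, Pelon, 1,517 kg, £339,034.33):
Base rate for 48.51 is 17.5% + £2.68/kg.
Additional duty on 48.51 from Pelon: +24.3%. Applied ad valorem rate: 17.5% + 24.3% = 41.8%.
Duty = £339,034.33 × 41.8% + 1,517 × £2.68 = £145,781.91.
Total = £291,097.58 + £6,062.77 + £145,781.91 = £442,942.26.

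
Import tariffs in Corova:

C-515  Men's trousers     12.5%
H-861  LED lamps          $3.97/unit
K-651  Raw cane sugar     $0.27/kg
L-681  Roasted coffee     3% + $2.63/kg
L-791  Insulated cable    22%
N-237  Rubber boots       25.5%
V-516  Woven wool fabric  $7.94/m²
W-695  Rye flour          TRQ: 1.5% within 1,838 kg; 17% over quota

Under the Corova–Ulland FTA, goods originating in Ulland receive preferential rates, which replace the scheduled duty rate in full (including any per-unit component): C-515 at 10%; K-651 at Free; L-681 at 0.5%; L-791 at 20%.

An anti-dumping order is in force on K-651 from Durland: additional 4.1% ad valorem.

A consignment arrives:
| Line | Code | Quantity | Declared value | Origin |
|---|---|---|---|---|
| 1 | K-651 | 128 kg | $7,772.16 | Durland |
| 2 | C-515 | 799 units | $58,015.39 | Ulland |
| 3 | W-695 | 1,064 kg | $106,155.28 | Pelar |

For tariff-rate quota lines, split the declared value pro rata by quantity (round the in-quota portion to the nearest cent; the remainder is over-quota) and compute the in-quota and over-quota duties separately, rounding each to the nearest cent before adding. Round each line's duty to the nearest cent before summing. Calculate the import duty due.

Line 1 (K-651, Durland, 128 kg, $7,772.16):
Base rate for K-651 is $0.27/kg.
K-651 has an FTA preferential rate, but origin Durland is not Ulland; base rate stands.
Additional duty on K-651 from Durland: +4.1% ad valorem. Applied ad valorem rate = 4.1%.
Duty = $7,772.16 × 4.1% + 128 × $0.27 = $353.22.
Line 2 (C-515, Ulland, 799 units, $58,015.39):
Base rate for C-515 is 12.5%.
Origin Ulland qualifies under the Corova–Ulland agreement and C-515 is covered: preferential rate 10% applies instead.
Duty = $58,015.39 × 10% = $5,801.54.
Line 3 (W-695, Pelar, 1,064 kg, $106,155.28):
Code W-695 is under a tariff-rate quota (threshold 1,838 kg). Quantity 1,064 kg is within the quota, so the in-quota rate 1.5% applies to the full value.
Duty = $106,155.28 × 1.5% = $1,592.33.
Total = $353.22 + $5,801.54 + $1,592.33 = $7,747.09.

$7,747.09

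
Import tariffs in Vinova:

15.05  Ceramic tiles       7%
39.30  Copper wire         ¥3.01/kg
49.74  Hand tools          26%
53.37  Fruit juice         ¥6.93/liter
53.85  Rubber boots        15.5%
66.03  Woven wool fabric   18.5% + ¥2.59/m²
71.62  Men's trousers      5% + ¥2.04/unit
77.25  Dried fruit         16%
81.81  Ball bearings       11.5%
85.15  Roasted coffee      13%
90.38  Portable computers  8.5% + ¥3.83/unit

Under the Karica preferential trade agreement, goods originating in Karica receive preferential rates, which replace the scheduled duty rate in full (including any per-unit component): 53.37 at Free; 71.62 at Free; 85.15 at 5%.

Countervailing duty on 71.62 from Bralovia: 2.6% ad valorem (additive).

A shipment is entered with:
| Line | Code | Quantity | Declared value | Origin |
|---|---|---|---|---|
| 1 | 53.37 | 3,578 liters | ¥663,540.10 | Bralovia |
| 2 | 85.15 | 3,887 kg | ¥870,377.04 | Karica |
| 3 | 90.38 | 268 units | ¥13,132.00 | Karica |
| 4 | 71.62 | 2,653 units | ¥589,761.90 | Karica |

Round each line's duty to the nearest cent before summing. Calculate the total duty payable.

Line 1 (53.37, Bralovia, 3,578 liters, ¥663,540.10):
Base rate for 53.37 is ¥6.93/liter.
53.37 has an FTA preferential rate, but origin Bralovia is not Karica; base rate stands.
Duty = 3,578 × ¥6.93 = ¥24,795.54.
Line 2 (85.15, Karica, 3,887 kg, ¥870,377.04):
Base rate for 85.15 is 13%.
Origin Karica qualifies under the Vinova–Karica agreement and 85.15 is covered: preferential rate 5% applies instead.
Duty = ¥870,377.04 × 5% = ¥43,518.85.
Line 3 (90.38, Karica, 268 units, ¥13,132.00):
Base rate for 90.38 is 8.5% + ¥3.83/unit.
Origin Karica is the FTA partner but 90.38 is not on the preference list; base rate stands.
Duty = ¥13,132.00 × 8.5% + 268 × ¥3.83 = ¥2,142.66.
Line 4 (71.62, Karica, 2,653 units, ¥589,761.90):
Base rate for 71.62 is 5% + ¥2.04/unit.
Origin Karica qualifies under the Vinova–Karica agreement and 71.62 is covered: preferential rate Free applies instead.
The additional-duty order on 71.62 targets Bralovia, not Karica; it does not apply.
Duty = ¥589,761.90 × 0% = ¥0.00.
Total = ¥24,795.54 + ¥43,518.85 + ¥2,142.66 + ¥0.00 = ¥70,457.05.

¥70,457.05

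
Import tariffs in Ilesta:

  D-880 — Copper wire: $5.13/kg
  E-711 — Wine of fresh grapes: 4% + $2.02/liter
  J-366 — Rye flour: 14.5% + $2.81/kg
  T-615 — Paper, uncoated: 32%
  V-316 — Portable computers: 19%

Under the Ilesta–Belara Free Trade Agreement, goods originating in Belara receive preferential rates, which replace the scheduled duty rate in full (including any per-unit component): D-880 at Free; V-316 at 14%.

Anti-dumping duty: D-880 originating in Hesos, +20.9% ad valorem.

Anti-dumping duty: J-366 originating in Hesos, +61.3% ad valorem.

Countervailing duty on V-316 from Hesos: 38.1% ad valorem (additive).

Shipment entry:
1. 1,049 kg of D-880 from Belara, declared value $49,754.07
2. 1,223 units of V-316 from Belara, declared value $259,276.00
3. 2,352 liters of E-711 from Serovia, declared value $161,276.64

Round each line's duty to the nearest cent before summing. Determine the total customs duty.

$47,500.75

Line 1 (D-880, Belara, 1,049 kg, $49,754.07):
Base rate for D-880 is $5.13/kg.
Origin Belara qualifies under the Ilesta–Belara agreement and D-880 is covered: preferential rate Free applies instead.
The additional-duty order on D-880 targets Hesos, not Belara; it does not apply.
Duty = $49,754.07 × 0% = $0.00.
Line 2 (V-316, Belara, 1,223 units, $259,276.00):
Base rate for V-316 is 19%.
Origin Belara qualifies under the Ilesta–Belara agreement and V-316 is covered: preferential rate 14% applies instead.
The additional-duty order on V-316 targets Hesos, not Belara; it does not apply.
Duty = $259,276.00 × 14% = $36,298.64.
Line 3 (E-711, Serovia, 2,352 liters, $161,276.64):
Base rate for E-711 is 4% + $2.02/liter.
Duty = $161,276.64 × 4% + 2,352 × $2.02 = $11,202.11.
Total = $0.00 + $36,298.64 + $11,202.11 = $47,500.75.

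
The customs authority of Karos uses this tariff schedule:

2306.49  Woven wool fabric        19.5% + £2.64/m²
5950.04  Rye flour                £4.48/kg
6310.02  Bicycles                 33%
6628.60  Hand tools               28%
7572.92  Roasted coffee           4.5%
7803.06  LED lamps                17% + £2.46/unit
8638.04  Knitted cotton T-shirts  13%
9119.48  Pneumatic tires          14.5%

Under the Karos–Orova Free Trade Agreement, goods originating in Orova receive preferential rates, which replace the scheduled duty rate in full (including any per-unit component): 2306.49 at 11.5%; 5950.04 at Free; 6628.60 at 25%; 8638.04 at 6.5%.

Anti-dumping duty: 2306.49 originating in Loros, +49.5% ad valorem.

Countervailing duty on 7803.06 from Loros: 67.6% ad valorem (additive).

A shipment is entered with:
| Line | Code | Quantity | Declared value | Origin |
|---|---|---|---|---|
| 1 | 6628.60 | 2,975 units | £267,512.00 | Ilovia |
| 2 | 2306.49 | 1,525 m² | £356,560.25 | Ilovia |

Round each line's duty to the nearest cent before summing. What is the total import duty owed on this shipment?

Line 1 (6628.60, Ilovia, 2,975 units, £267,512.00):
Base rate for 6628.60 is 28%.
6628.60 has an FTA preferential rate, but origin Ilovia is not Orova; base rate stands.
Duty = £267,512.00 × 28% = £74,903.36.
Line 2 (2306.49, Ilovia, 1,525 m², £356,560.25):
Base rate for 2306.49 is 19.5% + £2.64/m².
2306.49 has an FTA preferential rate, but origin Ilovia is not Orova; base rate stands.
The additional-duty order on 2306.49 targets Loros, not Ilovia; it does not apply.
Duty = £356,560.25 × 19.5% + 1,525 × £2.64 = £73,555.25.
Total = £74,903.36 + £73,555.25 = £148,458.61.

£148,458.61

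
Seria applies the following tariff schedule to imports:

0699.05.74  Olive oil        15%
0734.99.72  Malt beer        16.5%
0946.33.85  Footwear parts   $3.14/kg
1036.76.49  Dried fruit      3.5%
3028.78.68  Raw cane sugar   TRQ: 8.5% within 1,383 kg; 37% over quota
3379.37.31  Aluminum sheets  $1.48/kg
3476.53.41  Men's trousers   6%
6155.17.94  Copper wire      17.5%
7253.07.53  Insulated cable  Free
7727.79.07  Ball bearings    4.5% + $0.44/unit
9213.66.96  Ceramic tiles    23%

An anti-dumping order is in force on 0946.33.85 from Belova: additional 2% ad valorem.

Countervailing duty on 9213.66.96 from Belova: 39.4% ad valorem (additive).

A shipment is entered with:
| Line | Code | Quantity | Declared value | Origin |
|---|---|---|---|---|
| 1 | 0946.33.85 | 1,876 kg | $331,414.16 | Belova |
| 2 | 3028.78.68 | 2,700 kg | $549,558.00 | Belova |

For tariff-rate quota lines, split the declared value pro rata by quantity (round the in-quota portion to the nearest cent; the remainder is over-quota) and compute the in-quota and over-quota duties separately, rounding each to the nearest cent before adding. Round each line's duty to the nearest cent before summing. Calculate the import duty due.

$135,629.07

Line 1 (0946.33.85, Belova, 1,876 kg, $331,414.16):
Base rate for 0946.33.85 is $3.14/kg.
Additional duty on 0946.33.85 from Belova: +2% ad valorem. Applied ad valorem rate = 2%.
Duty = $331,414.16 × 2% + 1,876 × $3.14 = $12,518.92.
Line 2 (3028.78.68, Belova, 2,700 kg, $549,558.00):
Code 3028.78.68 is under a tariff-rate quota (threshold 1,383 kg). In-quota: 1,383 kg at 8.5%; over-quota: 1,317 kg at 37%.
Pro-rata value split: in-quota = $549,558.00 × 1,383/2,700 = $281,495.82; over-quota = $549,558.00 − $281,495.82 = $268,062.18.
In-quota duty = $281,495.82 × 8.5% = $23,927.14. Over-quota duty = $268,062.18 × 37% = $99,183.01.
Line duty = $23,927.14 + $99,183.01 = $123,110.15.
Total = $12,518.92 + $123,110.15 = $135,629.07.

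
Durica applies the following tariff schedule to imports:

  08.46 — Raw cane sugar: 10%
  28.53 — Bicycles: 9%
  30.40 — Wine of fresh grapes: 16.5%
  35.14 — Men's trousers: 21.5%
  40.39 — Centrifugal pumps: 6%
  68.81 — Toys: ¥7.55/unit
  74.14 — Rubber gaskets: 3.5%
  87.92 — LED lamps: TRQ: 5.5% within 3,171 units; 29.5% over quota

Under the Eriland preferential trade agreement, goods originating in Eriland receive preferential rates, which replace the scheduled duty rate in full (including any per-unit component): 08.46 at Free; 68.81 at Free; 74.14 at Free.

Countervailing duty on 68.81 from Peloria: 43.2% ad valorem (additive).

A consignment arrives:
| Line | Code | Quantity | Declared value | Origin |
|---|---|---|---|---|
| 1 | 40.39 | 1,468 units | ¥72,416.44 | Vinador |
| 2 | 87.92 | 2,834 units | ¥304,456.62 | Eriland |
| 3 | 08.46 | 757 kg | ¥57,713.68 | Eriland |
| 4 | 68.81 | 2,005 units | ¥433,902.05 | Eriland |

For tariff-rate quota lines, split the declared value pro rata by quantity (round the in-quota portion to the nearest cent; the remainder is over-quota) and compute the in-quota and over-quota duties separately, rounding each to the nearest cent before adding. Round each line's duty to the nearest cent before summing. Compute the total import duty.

Line 1 (40.39, Vinador, 1,468 units, ¥72,416.44):
Base rate for 40.39 is 6%.
Duty = ¥72,416.44 × 6% = ¥4,344.99.
Line 2 (87.92, Eriland, 2,834 units, ¥304,456.62):
Code 87.92 is under a tariff-rate quota (threshold 3,171 units). Quantity 2,834 units is within the quota, so the in-quota rate 5.5% applies to the full value.
Duty = ¥304,456.62 × 5.5% = ¥16,745.11.
Line 3 (08.46, Eriland, 757 kg, ¥57,713.68):
Base rate for 08.46 is 10%.
Origin Eriland qualifies under the Durica–Eriland agreement and 08.46 is covered: preferential rate Free applies instead.
Duty = ¥57,713.68 × 0% = ¥0.00.
Line 4 (68.81, Eriland, 2,005 units, ¥433,902.05):
Base rate for 68.81 is ¥7.55/unit.
Origin Eriland qualifies under the Durica–Eriland agreement and 68.81 is covered: preferential rate Free applies instead.
The additional-duty order on 68.81 targets Peloria, not Eriland; it does not apply.
Duty = ¥433,902.05 × 0% = ¥0.00.
Total = ¥4,344.99 + ¥16,745.11 + ¥0.00 + ¥0.00 = ¥21,090.10.

¥21,090.10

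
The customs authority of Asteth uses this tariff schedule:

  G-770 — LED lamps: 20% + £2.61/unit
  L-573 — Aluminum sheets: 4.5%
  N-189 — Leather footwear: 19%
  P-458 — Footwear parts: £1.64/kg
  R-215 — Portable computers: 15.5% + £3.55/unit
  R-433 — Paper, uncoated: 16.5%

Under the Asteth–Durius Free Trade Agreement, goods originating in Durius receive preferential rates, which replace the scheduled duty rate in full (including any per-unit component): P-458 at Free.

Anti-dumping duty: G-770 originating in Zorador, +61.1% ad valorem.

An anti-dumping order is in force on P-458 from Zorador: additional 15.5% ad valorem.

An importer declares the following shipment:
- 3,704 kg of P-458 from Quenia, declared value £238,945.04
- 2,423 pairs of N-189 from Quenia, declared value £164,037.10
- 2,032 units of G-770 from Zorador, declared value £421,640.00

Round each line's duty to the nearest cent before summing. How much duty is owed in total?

£384,495.17

Line 1 (P-458, Quenia, 3,704 kg, £238,945.04):
Base rate for P-458 is £1.64/kg.
P-458 has an FTA preferential rate, but origin Quenia is not Durius; base rate stands.
The additional-duty order on P-458 targets Zorador, not Quenia; it does not apply.
Duty = 3,704 × £1.64 = £6,074.56.
Line 2 (N-189, Quenia, 2,423 pairs, £164,037.10):
Base rate for N-189 is 19%.
Duty = £164,037.10 × 19% = £31,167.05.
Line 3 (G-770, Zorador, 2,032 units, £421,640.00):
Base rate for G-770 is 20% + £2.61/unit.
Additional duty on G-770 from Zorador: +61.1%. Applied ad valorem rate: 20% + 61.1% = 81.1%.
Duty = £421,640.00 × 81.1% + 2,032 × £2.61 = £347,253.56.
Total = £6,074.56 + £31,167.05 + £347,253.56 = £384,495.17.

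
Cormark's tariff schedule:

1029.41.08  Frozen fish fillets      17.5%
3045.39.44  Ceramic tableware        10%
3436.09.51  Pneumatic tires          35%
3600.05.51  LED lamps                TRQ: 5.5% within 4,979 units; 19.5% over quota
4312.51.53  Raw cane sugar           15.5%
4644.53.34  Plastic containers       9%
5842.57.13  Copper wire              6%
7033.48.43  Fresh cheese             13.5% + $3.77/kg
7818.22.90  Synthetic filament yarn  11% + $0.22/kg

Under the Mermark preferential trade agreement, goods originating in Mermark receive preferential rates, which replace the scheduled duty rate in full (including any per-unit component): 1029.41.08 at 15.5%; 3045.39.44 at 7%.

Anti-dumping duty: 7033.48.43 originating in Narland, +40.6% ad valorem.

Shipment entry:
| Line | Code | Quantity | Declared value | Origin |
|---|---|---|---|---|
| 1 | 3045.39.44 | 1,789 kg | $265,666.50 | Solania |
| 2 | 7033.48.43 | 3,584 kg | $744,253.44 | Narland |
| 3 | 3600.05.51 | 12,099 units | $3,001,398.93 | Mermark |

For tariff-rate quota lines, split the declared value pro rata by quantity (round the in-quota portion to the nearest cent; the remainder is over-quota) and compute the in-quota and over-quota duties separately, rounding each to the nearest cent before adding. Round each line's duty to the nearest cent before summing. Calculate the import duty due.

$855,072.56

Line 1 (3045.39.44, Solania, 1,789 kg, $265,666.50):
Base rate for 3045.39.44 is 10%.
3045.39.44 has an FTA preferential rate, but origin Solania is not Mermark; base rate stands.
Duty = $265,666.50 × 10% = $26,566.65.
Line 2 (7033.48.43, Narland, 3,584 kg, $744,253.44):
Base rate for 7033.48.43 is 13.5% + $3.77/kg.
Additional duty on 7033.48.43 from Narland: +40.6%. Applied ad valorem rate: 13.5% + 40.6% = 54.1%.
Duty = $744,253.44 × 54.1% + 3,584 × $3.77 = $416,152.79.
Line 3 (3600.05.51, Mermark, 12,099 units, $3,001,398.93):
Code 3600.05.51 is under a tariff-rate quota (threshold 4,979 units). In-quota: 4,979 units at 5.5%; over-quota: 7,120 units at 19.5%.
Pro-rata value split: in-quota = $3,001,398.93 × 4,979/12,099 = $1,235,140.53; over-quota = $3,001,398.93 − $1,235,140.53 = $1,766,258.40.
In-quota duty = $1,235,140.53 × 5.5% = $67,932.73. Over-quota duty = $1,766,258.40 × 19.5% = $344,420.39.
Line duty = $67,932.73 + $344,420.39 = $412,353.12.
Total = $26,566.65 + $416,152.79 + $412,353.12 = $855,072.56.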